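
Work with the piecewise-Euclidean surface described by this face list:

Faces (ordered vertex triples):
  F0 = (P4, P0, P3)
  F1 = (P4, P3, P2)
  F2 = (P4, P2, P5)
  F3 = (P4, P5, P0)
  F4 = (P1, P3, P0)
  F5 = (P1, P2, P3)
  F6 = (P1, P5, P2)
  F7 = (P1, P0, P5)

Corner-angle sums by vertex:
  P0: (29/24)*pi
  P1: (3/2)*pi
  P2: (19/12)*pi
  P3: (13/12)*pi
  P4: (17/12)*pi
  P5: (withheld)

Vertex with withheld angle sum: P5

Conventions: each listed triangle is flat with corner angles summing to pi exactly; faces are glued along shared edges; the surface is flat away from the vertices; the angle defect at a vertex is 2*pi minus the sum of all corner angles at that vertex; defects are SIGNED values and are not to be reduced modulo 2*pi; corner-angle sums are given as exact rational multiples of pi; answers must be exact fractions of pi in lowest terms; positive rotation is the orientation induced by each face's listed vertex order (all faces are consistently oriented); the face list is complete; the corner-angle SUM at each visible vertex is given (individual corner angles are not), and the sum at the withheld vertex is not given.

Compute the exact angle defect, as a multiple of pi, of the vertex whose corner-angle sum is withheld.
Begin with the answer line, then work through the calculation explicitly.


Answer: defect(P5) = (19/24)*pi

V = 6, E = 12, F = 8; chi = V - E + F = 2
Gauss-Bonnet: total defect = 2*pi*chi = 4*pi; visible defects sum to (77/24)*pi


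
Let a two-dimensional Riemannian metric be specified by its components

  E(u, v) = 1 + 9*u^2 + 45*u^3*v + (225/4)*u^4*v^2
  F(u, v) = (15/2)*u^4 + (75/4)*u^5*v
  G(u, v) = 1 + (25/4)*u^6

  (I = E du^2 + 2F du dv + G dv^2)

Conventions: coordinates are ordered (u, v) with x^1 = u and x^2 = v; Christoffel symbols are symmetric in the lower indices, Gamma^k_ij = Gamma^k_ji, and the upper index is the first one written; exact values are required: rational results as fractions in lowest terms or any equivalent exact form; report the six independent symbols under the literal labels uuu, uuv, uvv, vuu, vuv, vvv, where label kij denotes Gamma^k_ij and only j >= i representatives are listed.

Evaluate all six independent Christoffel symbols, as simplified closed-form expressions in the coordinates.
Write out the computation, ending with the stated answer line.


E = 1 + 9*u^2 + 45*u^3*v + (225/4)*u^4*v^2; F = (15/2)*u^4 + (75/4)*u^5*v; G = 1 + (25/4)*u^6
Gamma^k_ij = (1/2) g^{kl} (d_i g_jl + d_j g_il - d_l g_ij), with g^inv = (1/(EG-F^2)) [[G, -F], [-F, E]]
first partials: E_u = 18*u + 135*u^2*v + 225*u^3*v^2, E_v = 45*u^3 + (225/2)*u^4*v, F_u = 30*u^3 + (375/4)*u^4*v, F_v = (75/4)*u^5, G_u = (75/2)*u^5, G_v = 0
D = EG - F^2 = 1 + 9*u^2 + 45*u^3*v + (225/4)*u^4*v^2 + (25/4)*u^6
expanded: Gamma^u_uu = (G E_u - 2F F_u + F E_v)/(2D), Gamma^u_uv = (G E_v - F G_u)/(2D), Gamma^u_vv = (2G F_v - G G_u - F G_v)/(2D), Gamma^v_uu = (2E F_u - E E_v - F E_u)/(2D), Gamma^v_uv = (E G_u - F E_v)/(2D), Gamma^v_vv = (E G_v - 2F F_v + F G_u)/(2D); substitute and cancel common factors

Answer: Gamma_uuu = (450*u^3*v^2 + 270*u^2*v + 36*u)/(25*u^6 + 225*u^4*v^2 + 180*u^3*v + 36*u^2 + 4), Gamma_uuv = (225*u^4*v + 90*u^3)/(25*u^6 + 225*u^4*v^2 + 180*u^3*v + 36*u^2 + 4), Gamma_uvv = 0, Gamma_vuu = (150*u^4*v + 30*u^3)/(25*u^6 + 225*u^4*v^2 + 180*u^3*v + 36*u^2 + 4), Gamma_vuv = 75*u^5/(25*u^6 + 225*u^4*v^2 + 180*u^3*v + 36*u^2 + 4), Gamma_vvv = 0


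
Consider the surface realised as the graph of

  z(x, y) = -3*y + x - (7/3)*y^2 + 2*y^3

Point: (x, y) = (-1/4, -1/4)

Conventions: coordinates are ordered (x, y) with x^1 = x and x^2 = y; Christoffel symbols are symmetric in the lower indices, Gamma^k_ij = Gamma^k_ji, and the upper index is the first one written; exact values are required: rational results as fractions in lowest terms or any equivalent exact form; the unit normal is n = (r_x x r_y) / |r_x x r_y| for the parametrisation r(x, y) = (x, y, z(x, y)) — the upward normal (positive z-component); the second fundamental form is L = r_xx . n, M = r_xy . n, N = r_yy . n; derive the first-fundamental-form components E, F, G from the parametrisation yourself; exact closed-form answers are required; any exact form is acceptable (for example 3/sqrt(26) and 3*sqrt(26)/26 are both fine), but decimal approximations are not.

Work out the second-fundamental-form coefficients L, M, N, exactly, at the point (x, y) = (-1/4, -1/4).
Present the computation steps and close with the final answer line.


z_x = 1, z_y = -35/24, z_xx = 0, z_xy = 0, z_yy = -23/3
E = 2, F = -35/24, G = 1801/576; answer radicand W^2 = 2377/576
unnormalised second-form numerators: l = 0, m = 0, n = -23/3; L = l/sqrt(2377/576), and similarly M = m/sqrt(W^2), N = n/sqrt(W^2)

Answer: L = 0, M = 0, N = -184*sqrt(2377)/2377


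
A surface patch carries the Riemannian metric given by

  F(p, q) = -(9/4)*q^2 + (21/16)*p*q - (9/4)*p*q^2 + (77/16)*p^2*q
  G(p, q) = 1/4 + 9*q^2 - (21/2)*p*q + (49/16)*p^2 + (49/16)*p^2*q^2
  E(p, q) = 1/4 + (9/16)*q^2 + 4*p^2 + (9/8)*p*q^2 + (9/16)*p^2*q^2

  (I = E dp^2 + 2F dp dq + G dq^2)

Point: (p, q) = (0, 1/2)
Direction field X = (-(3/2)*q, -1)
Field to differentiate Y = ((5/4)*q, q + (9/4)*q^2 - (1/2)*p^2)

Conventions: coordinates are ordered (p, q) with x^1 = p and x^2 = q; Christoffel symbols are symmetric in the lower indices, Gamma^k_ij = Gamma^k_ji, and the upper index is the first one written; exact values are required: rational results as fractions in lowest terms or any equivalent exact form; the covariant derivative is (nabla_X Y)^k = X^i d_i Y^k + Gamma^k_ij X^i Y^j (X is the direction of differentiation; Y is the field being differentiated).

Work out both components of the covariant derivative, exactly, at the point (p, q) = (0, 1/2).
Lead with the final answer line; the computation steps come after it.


Answer: (nabla_X Y)^p = -3611/676, (nabla_X Y)^q = -49267/10816

E = 25/64, F = -9/16, G = 5/2 at the point
E_p = 9/32, E_q = 9/16, F_p = 3/32, F_q = -9/4, G_p = -21/4, G_q = 9
EG - F^2 = 169/256;  g^inv = (256/169) * [[5/2, 9/16], [9/16, 25/64]]
first-kind symbols [ij,l] = (1/2)(d_i g_jl + d_j g_il - d_l g_ij): [pp,p] = E_p/2 = 9/64, [pp,q] = F_p - E_q/2 = -3/16, [pq,p] = E_q/2 = 9/32, [pq,q] = G_p/2 = -21/8, [qq,p] = F_q - G_p/2 = 3/8, [qq,q] = G_q/2 = 9/2
Gamma^p_ij = (G*[ij,p] - F*[ij,q])/(EG - F^2), Gamma^q_ij = (E*[ij,q] - F*[ij,p])/(EG - F^2)
Gamma_ppp = 63/169, Gamma_ppq = -198/169, Gamma_pqq = 888/169, Gamma_qpp = 3/338, Gamma_qpq = -222/169, Gamma_qqq = 504/169
X = (-3/4, -1), Y = (5/8, 17/16) at the point


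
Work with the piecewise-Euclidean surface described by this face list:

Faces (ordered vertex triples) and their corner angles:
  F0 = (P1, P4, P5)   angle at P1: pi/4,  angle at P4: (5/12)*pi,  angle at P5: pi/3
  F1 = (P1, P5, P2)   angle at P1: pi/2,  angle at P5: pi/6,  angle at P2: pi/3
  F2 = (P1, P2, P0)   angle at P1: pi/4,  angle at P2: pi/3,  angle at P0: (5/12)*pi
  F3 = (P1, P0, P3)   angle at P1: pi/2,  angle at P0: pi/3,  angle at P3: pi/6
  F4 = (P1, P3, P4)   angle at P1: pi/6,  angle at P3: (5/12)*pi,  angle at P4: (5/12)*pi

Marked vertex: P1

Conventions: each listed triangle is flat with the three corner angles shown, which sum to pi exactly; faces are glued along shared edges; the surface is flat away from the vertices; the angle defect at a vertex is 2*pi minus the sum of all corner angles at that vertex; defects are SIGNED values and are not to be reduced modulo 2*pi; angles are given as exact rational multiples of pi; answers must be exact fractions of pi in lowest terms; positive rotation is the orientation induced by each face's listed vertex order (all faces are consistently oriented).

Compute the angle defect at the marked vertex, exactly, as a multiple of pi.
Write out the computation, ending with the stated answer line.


Sum of corner angles at P1: (5/3)*pi
defect = 2*pi - (5/3)*pi

Answer: defect(P1) = pi/3


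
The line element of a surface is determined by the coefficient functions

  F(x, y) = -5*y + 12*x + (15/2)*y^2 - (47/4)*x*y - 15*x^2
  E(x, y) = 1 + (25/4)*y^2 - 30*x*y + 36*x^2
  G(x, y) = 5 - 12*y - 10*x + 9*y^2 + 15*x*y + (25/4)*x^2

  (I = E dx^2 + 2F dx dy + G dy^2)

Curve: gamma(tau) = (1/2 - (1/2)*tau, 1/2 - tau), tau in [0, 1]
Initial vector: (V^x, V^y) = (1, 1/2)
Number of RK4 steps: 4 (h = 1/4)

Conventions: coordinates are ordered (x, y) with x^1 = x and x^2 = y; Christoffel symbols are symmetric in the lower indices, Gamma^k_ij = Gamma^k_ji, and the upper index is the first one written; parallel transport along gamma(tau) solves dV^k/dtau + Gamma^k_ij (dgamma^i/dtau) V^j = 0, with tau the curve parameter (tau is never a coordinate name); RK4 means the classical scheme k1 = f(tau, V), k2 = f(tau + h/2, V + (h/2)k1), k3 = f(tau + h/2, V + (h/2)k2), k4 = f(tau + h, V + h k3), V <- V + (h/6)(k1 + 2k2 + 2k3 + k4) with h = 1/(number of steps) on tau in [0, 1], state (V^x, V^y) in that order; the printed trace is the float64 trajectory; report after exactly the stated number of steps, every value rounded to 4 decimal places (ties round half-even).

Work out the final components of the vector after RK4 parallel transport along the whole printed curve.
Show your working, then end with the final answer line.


gamma'(tau) = (-1/2, -1); f(tau, V)^k = -Gamma^k_ij(gamma(tau)) gamma'^i(tau) V^j; h = 1/4; intermediate values shown to 6 dp
curve data and Christoffel symbols at the stage parameters:
  tau = 0.000000: gamma = (0.500000, 0.500000), gamma' = (-0.500000, -1.000000); Gamma_xxx = 2.270270, Gamma_xxy = -0.945946, Gamma_xyy = -1.135135, Gamma_yxx = -0.972973, Gamma_yxy = 0.405405, Gamma_yyy = 0.486486
  tau = 0.125000: gamma = (0.437500, 0.375000), gamma' = (-0.500000, -1.000000); Gamma_xxx = 2.599148, Gamma_xxy = -1.082978, Gamma_xyy = -1.299574, Gamma_yxx = -0.336927, Gamma_yxy = 0.140386, Gamma_yyy = 0.168463
  tau = 0.250000: gamma = (0.375000, 0.250000), gamma' = (-0.500000, -1.000000); Gamma_xxx = 2.608150, Gamma_xxy = -1.086729, Gamma_xyy = -1.304075, Gamma_yxx = 0.501567, Gamma_yxy = -0.208986, Gamma_yyy = -0.250784
  tau = 0.375000: gamma = (0.312500, 0.125000), gamma' = (-0.500000, -1.000000); Gamma_xxx = 2.257230, Gamma_xxy = -0.940513, Gamma_xyy = -1.128615, Gamma_yxx = 1.218904, Gamma_yxy = -0.507877, Gamma_yyy = -0.609452
  tau = 0.500000: gamma = (0.250000, 0.000000), gamma' = (-0.500000, -1.000000); Gamma_xxx = 1.750760, Gamma_xxy = -0.729483, Gamma_xyy = -0.875380, Gamma_yxx = 1.604863, Gamma_yxy = -0.668693, Gamma_yyy = -0.802432
  tau = 0.625000: gamma = (0.187500, -0.125000), gamma' = (-0.500000, -1.000000); Gamma_xxx = 1.287276, Gamma_xxy = -0.536365, Gamma_xyy = -0.643638, Gamma_yxx = 1.707040, Gamma_yxy = -0.711267, Gamma_yyy = -0.853520
  tau = 0.750000: gamma = (0.125000, -0.250000), gamma' = (-0.500000, -1.000000); Gamma_xxx = 0.934100, Gamma_xxy = -0.389208, Gamma_xyy = -0.467050, Gamma_yxx = 1.655904, Gamma_yxy = -0.689960, Gamma_yyy = -0.827952
  tau = 0.875000: gamma = (0.062500, -0.375000), gamma' = (-0.500000, -1.000000); Gamma_xxx = 0.682638, Gamma_xxy = -0.284432, Gamma_xyy = -0.341319, Gamma_yxx = 1.544062, Gamma_yxy = -0.643359, Gamma_yyy = -0.772031
  tau = 1.000000: gamma = (0.000000, -0.500000), gamma' = (-0.500000, -1.000000); Gamma_xxx = 0.506329, Gamma_xxy = -0.210970, Gamma_xyy = -0.253165, Gamma_yxx = 1.417722, Gamma_yxy = -0.590717, Gamma_yyy = -0.708861
step 0: V^x = 1.0000, V^y = 0.5000
step 1: k1 = (-0.614865, 0.263514), k2 = (-0.781226, 0.101270), k3 = (-0.748393, 0.097014), k4 = (-0.791846, -0.152278); V <- V + (h/6)(k1 + 2k2 + 2k3 + k4): V^x = 0.8139, V^y = 0.5212
step 2: k1 = (-0.785907, -0.151136), k2 = (-0.668438, -0.360957), k3 = (-0.623742, -0.336820), k4 = (-0.445878, -0.408721); V <- V + (h/6)(k1 + 2k2 + 2k3 + k4): V^x = 0.6549, V^y = 0.4397
step 3: k1 = (-0.449711, -0.412235), k2 = (-0.289702, -0.384170), k3 = (-0.290755, -0.385567), k4 = (-0.181819, -0.322315); V <- V + (h/6)(k1 + 2k2 + 2k3 + k4): V^x = 0.5802, V^y = 0.3449
step 4: k1 = (-0.183060, -0.324515), k2 = (-0.115467, -0.261175), k3 = (-0.118815, -0.268748), k4 = (-0.076384, -0.213876); V <- V + (h/6)(k1 + 2k2 + 2k3 + k4): V^x = 0.5499, V^y = 0.2783

Answer: V^x = 0.5499, V^y = 0.2783


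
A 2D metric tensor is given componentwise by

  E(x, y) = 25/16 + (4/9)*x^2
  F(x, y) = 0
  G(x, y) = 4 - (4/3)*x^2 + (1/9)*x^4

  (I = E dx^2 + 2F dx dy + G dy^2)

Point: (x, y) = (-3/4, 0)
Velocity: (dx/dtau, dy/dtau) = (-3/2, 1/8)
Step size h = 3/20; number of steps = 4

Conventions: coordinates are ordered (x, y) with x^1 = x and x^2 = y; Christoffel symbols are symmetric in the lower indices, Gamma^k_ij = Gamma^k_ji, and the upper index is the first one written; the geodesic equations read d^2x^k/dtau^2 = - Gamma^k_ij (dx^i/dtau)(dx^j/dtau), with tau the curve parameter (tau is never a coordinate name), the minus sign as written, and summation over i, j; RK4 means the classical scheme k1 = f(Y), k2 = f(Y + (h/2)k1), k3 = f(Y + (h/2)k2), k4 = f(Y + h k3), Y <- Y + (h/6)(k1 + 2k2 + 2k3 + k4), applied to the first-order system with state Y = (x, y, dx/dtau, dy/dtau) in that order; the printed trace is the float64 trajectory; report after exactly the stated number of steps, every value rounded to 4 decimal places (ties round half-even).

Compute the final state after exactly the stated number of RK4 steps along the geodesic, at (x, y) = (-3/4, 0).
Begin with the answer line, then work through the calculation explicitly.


Answer: x = -1.5685, y = 0.1113, dx/dtau = -1.2285, dy/dtau = 0.2950

f(Y) = (dx/dtau, dy/dtau, -Gamma^x_ij Y'^i Y'^j, -Gamma^y_ij Y'^i Y'^j) with the Gammas evaluated at the stage position; h = 0.150000; intermediate values shown to 6 dp
step 0: x = -0.7500, y = 0.0000, dx/dtau = -1.5000, dy/dtau = 0.1250
step 1:
  k1: at (x, y) = (-0.750000, 0.000000), (dx/dtau, dy/dtau) = (-1.500000, 0.125000); Gamma_xxx = -0.183908, Gamma_xxy = 0.000000, Gamma_xyy = -0.500000, Gamma_yxx = 0.000000, Gamma_yxy = 0.275862, Gamma_yyy = 0.000000; k1 = (-1.500000, 0.125000, 0.421606, 0.103448)
  k2: at (x, y) = (-0.862500, 0.009375), (dx/dtau, dy/dtau) = (-1.468380, 0.132759); Gamma_xxx = -0.202487, Gamma_xxy = 0.000000, Gamma_xyy = -0.532146, Gamma_yxx = 0.000000, Gamma_yxy = 0.328190, Gamma_yyy = 0.000000; k2 = (-1.468380, 0.132759, 0.445969, 0.127955)
  k3: at (x, y) = (-0.860128, 0.009957), (dx/dtau, dy/dtau) = (-1.466552, 0.134597); Gamma_xxx = -0.202124, Gamma_xxy = 0.000000, Gamma_xyy = -0.531605, Gamma_yxx = 0.000000, Gamma_yxy = 0.327034, Gamma_yyy = 0.000000; k3 = (-1.466552, 0.134597, 0.444354, 0.129108)
  k4: at (x, y) = (-0.969983, 0.020189), (dx/dtau, dy/dtau) = (-1.433347, 0.144366); Gamma_xxx = -0.217656, Gamma_xxy = 0.000000, Gamma_xyy = -0.550576, Gamma_yxx = 0.000000, Gamma_yxy = 0.383458, Gamma_yyy = 0.000000; k4 = (-1.433347, 0.144366, 0.458646, 0.158696)
  Y <- Y + (h/6)(k1 + 2k2 + 2k3 + k4): x = -0.9701, y = 0.0201, dx/dtau = -1.4335, dy/dtau = 0.1444
step 2:
  k1: at (x, y) = (-0.970080, 0.020102), (dx/dtau, dy/dtau) = (-1.433478, 0.144407); Gamma_xxx = -0.217669, Gamma_xxy = 0.000000, Gamma_xyy = -0.550587, Gamma_yxx = 0.000000, Gamma_yxy = 0.383511, Gamma_yyy = 0.000000; k1 = (-1.433478, 0.144407, 0.458760, 0.158776)
  k2: at (x, y) = (-1.077591, 0.030932), (dx/dtau, dy/dtau) = (-1.399071, 0.156315); Gamma_xxx = -0.230411, Gamma_xxy = 0.000000, Gamma_xyy = -0.557455, Gamma_yxx = 0.000000, Gamma_yxy = 0.445396, Gamma_yyy = 0.000000; k2 = (-1.399071, 0.156315, 0.464627, 0.194812)
  k3: at (x, y) = (-1.075011, 0.031826), (dx/dtau, dy/dtau) = (-1.398631, 0.159018); Gamma_xxx = -0.230132, Gamma_xxy = 0.000000, Gamma_xyy = -0.557421, Gamma_yxx = 0.000000, Gamma_yxy = 0.443820, Gamma_yyy = 0.000000; k3 = (-1.398631, 0.159018, 0.464273, 0.197417)
  k4: at (x, y) = (-1.179875, 0.043955), (dx/dtau, dy/dtau) = (-1.363837, 0.174019); Gamma_xxx = -0.240412, Gamma_xxy = 0.000000, Gamma_xyy = -0.553896, Gamma_yxx = 0.000000, Gamma_yxy = 0.512110, Gamma_yyy = 0.000000; k4 = (-1.363837, 0.174019, 0.463951, 0.243082)
  Y <- Y + (h/6)(k1 + 2k2 + 2k3 + k4): x = -1.1799, y = 0.0438, dx/dtau = -1.3640, dy/dtau = 0.1741
step 3:
  k1: at (x, y) = (-1.179898, 0.043829), (dx/dtau, dy/dtau) = (-1.363965, 0.174065); Gamma_xxx = -0.240414, Gamma_xxy = 0.000000, Gamma_xyy = -0.553894, Gamma_yxx = 0.000000, Gamma_yxy = 0.512126, Gamma_yyy = 0.000000; k1 = (-1.363965, 0.174065, 0.464048, 0.243176)
  k2: at (x, y) = (-1.282196, 0.056884), (dx/dtau, dy/dtau) = (-1.329161, 0.192303); Gamma_xxx = -0.248504, Gamma_xxy = 0.000000, Gamma_xyy = -0.541239, Gamma_yxx = 0.000000, Gamma_yxy = 0.588707, Gamma_yyy = 0.000000; k2 = (-1.329161, 0.192303, 0.459040, 0.300949)
  k3: at (x, y) = (-1.279585, 0.058252), (dx/dtau, dy/dtau) = (-1.329537, 0.196636); Gamma_xxx = -0.248320, Gamma_xxy = 0.000000, Gamma_xyy = -0.541669, Gamma_yxx = 0.000000, Gamma_yxy = 0.586608, Gamma_yyy = 0.000000; k3 = (-1.329537, 0.196636, 0.459892, 0.306719)
  k4: at (x, y) = (-1.379329, 0.073325), (dx/dtau, dy/dtau) = (-1.294981, 0.220073); Gamma_xxx = -0.254575, Gamma_xxy = 0.000000, Gamma_xyy = -0.521553, Gamma_yxx = 0.000000, Gamma_yxy = 0.673262, Gamma_yyy = 0.000000; k4 = (-1.294981, 0.220073, 0.452175, 0.383745)
  Y <- Y + (h/6)(k1 + 2k2 + 2k3 + k4): x = -1.3793, y = 0.0731, dx/dtau = -1.2951, dy/dtau = 0.2201
step 4:
  k1: at (x, y) = (-1.379307, 0.073130), (dx/dtau, dy/dtau) = (-1.295113, 0.220121); Gamma_xxx = -0.254573, Gamma_xxy = 0.000000, Gamma_xyy = -0.521559, Gamma_yxx = 0.000000, Gamma_yxy = 0.673241, Gamma_yyy = 0.000000; k1 = (-1.295113, 0.220121, 0.452271, 0.383857)
  k2: at (x, y) = (-1.476440, 0.089639), (dx/dtau, dy/dtau) = (-1.261192, 0.248910); Gamma_xxx = -0.259229, Gamma_xxy = 0.000000, Gamma_xyy = -0.495144, Gamma_yxx = 0.000000, Gamma_yxy = 0.772980, Gamma_yyy = 0.000000; k2 = (-1.261192, 0.248910, 0.443009, 0.485314)
  k3: at (x, y) = (-1.473896, 0.091798), (dx/dtau, dy/dtau) = (-1.261887, 0.256520); Gamma_xxx = -0.259124, Gamma_xxy = 0.000000, Gamma_xyy = -0.495915, Gamma_yxx = 0.000000, Gamma_yxy = 0.770135, Gamma_yyy = 0.000000; k3 = (-1.261887, 0.256520, 0.445251, 0.498584)
  k4: at (x, y) = (-1.568590, 0.111608), (dx/dtau, dy/dtau) = (-1.228325, 0.294909); Gamma_xxx = -0.262477, Gamma_xxy = 0.000000, Gamma_xyy = -0.464522, Gamma_yxx = 0.000000, Gamma_yxy = 0.886328, Gamma_yyy = 0.000000; k4 = (-1.228325, 0.294909, 0.436421, 0.642133)
  Y <- Y + (h/6)(k1 + 2k2 + 2k3 + k4): x = -1.5685, y = 0.1113, dx/dtau = -1.2285, dy/dtau = 0.2950


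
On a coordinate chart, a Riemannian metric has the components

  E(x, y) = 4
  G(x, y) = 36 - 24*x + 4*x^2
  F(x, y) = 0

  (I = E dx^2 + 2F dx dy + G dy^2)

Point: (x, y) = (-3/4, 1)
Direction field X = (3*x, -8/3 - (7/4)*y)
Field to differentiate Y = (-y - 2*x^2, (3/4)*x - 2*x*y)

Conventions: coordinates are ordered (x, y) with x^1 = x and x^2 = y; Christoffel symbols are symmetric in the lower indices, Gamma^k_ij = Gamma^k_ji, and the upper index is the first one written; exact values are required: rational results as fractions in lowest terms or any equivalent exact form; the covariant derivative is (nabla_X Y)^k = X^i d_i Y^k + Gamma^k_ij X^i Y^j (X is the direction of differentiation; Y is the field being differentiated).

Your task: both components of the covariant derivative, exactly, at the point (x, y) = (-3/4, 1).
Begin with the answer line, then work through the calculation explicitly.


Answer: (nabla_X Y)^x = -13717/768, (nabla_X Y)^y = -2071/360

E = 4, F = 0, G = 225/4 at the point
E_x = 0, E_y = 0, F_x = 0, F_y = 0, G_x = -30, G_y = 0
EG - F^2 = 225;  g^inv = (1/225) * [[225/4, 0], [0, 4]]
first-kind symbols [ij,l] = (1/2)(d_i g_jl + d_j g_il - d_l g_ij): [xx,x] = E_x/2 = 0, [xx,y] = F_x - E_y/2 = 0, [xy,x] = E_y/2 = 0, [xy,y] = G_x/2 = -15, [yy,x] = F_y - G_x/2 = 15, [yy,y] = G_y/2 = 0
Gamma^x_ij = (G*[ij,x] - F*[ij,y])/(EG - F^2), Gamma^y_ij = (E*[ij,y] - F*[ij,x])/(EG - F^2)
Gamma_xxx = 0, Gamma_xxy = 0, Gamma_xyy = 15/4, Gamma_yxx = 0, Gamma_yxy = -4/15, Gamma_yyy = 0
X = (-9/4, -53/12), Y = (-17/8, 15/16) at the point


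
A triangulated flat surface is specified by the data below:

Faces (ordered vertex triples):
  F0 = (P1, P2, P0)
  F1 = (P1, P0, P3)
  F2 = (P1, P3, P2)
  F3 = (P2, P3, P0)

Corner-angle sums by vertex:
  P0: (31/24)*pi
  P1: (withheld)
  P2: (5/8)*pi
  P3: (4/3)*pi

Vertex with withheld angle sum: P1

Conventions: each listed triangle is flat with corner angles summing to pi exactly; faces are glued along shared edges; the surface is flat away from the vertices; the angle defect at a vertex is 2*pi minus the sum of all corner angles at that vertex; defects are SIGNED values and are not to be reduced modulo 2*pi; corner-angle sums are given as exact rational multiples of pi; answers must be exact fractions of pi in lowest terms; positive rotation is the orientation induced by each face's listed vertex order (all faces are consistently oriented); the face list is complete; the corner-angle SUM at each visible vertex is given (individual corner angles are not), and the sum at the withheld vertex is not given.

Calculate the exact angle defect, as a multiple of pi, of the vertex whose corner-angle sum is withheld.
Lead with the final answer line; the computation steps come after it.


Answer: defect(P1) = (5/4)*pi

V = 4, E = 6, F = 4; chi = V - E + F = 2
Gauss-Bonnet: total defect = 2*pi*chi = 4*pi; visible defects sum to (11/4)*pi


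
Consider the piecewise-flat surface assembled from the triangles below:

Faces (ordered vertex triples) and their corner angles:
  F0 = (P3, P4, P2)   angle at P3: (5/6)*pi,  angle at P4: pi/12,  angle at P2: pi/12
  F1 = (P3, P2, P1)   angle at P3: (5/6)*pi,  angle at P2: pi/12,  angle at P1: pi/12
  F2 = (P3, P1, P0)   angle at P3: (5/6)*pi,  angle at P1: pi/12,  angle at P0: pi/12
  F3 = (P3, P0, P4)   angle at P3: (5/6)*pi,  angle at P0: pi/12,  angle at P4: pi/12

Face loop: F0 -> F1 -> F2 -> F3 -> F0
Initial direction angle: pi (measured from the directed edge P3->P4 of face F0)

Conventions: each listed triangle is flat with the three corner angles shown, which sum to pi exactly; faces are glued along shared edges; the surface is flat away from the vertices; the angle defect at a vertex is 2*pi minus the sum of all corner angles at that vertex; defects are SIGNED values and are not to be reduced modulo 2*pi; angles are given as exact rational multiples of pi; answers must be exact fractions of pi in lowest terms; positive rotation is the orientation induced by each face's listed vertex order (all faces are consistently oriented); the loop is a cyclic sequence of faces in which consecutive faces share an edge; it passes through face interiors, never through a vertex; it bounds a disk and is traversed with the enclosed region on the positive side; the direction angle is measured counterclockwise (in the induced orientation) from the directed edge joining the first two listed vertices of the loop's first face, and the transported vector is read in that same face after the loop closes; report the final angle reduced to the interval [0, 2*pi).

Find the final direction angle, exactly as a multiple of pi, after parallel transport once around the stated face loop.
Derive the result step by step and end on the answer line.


enclosed vertex P3: corner angles sum to (10/3)*pi, defect = 2*pi - (10/3)*pi = (-4/3)*pi
adding the enclosed defects to the starting angle (mod 2*pi, induced orientation) gives the holonomy
final angle = pi - (4/3)*pi = (5/3)*pi (mod 2*pi)

Answer: final direction angle = (5/3)*pi


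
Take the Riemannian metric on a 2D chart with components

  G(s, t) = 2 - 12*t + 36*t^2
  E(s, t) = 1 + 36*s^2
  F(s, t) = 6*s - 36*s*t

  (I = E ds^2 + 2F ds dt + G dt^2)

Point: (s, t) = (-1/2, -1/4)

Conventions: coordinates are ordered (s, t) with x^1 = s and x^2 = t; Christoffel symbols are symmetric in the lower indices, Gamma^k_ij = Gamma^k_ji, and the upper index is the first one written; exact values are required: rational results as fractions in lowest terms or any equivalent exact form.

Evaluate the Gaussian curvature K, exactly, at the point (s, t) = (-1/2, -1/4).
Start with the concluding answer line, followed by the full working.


Answer: K = -576/4225

E = 10, F = -15/2, G = 29/4, EG - F^2 = 65/4 at the point
E_s = -36, E_t = 0, F_s = 15, F_t = 18, G_s = 0, G_t = -30
E_tt = 0, F_st = -36, G_ss = 0
By Brioschi, K is (det M1 - det M2) divided by (EG - F^2) squared.
M1 = [[-E_tt/2 + F_st - G_ss/2, E_s/2, F_s - E_t/2], [F_t - G_s/2, E, F], [G_t/2, F, G]] = [[-36, -18, 15], [18, 10, -15/2], [-15, -15/2, 29/4]]; det M1 = -36
M2 = [[0, E_t/2, G_s/2], [E_t/2, E, F], [G_s/2, F, G]] = [[0, 0, 0], [0, 10, -15/2], [0, -15/2, 29/4]]; det M2 = 0
det M1 - det M2 = -36; K = -36 / (65/4)^2 = -576/4225


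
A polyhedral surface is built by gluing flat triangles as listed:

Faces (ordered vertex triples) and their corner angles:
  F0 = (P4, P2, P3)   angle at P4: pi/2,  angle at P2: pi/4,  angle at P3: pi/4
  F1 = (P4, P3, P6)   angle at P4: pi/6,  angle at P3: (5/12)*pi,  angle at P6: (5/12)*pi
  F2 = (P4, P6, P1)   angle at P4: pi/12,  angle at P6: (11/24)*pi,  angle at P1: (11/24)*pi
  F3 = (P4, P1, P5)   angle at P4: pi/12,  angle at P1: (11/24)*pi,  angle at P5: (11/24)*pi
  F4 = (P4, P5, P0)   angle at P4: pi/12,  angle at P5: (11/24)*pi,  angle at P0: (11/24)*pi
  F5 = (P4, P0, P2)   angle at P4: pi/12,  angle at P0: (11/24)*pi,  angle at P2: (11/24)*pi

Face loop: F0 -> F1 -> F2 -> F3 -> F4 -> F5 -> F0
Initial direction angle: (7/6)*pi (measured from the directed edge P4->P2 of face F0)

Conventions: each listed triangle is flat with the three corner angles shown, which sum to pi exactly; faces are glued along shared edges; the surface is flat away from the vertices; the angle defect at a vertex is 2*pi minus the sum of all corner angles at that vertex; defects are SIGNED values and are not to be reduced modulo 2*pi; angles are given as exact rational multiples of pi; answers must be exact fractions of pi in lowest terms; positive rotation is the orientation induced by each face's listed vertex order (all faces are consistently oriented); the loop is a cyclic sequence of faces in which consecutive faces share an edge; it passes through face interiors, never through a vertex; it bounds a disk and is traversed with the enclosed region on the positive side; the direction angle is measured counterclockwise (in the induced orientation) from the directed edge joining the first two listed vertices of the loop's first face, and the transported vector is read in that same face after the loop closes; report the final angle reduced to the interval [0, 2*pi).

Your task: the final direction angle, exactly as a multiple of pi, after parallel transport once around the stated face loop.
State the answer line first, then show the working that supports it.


Answer: final direction angle = pi/6

enclosed vertex P4: corner angles sum to pi, defect = 2*pi - pi = pi
holonomy = initial angle + sum of enclosed defects (mod 2*pi), positive in the induced orientation
final angle = (7/6)*pi + pi = pi/6 (mod 2*pi)


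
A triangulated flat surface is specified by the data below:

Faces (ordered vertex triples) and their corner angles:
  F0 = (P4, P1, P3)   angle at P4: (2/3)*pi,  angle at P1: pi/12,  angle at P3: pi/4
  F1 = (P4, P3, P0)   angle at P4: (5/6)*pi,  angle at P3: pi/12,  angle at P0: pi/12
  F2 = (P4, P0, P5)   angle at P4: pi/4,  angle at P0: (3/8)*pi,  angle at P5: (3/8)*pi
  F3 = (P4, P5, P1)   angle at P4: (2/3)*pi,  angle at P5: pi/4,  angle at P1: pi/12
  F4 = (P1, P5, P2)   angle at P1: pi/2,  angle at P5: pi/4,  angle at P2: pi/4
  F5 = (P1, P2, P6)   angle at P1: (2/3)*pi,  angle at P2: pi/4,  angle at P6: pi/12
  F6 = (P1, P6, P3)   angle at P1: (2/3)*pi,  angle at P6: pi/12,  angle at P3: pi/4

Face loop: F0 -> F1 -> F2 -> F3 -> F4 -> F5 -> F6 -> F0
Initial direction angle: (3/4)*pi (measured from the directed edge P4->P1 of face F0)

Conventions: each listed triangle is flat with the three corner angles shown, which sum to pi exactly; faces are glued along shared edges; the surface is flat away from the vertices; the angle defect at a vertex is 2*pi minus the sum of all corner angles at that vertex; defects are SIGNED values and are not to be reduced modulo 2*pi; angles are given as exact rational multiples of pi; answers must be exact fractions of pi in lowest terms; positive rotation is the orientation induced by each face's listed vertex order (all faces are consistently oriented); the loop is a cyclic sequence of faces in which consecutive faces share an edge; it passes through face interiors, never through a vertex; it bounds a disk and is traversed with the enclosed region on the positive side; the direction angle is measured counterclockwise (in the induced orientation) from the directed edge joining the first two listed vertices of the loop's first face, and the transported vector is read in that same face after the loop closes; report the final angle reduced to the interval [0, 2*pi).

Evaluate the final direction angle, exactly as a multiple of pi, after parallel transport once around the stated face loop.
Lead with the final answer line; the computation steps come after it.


Answer: final direction angle = pi/3

enclosed vertex P1: corner angles sum to 2*pi, defect = 2*pi - 2*pi = 0
enclosed vertex P4: corner angles sum to (29/12)*pi, defect = 2*pi - (29/12)*pi = (-5/12)*pi
the rotation equals the total enclosed defect, so the final angle is initial + defects (mod 2*pi)
final angle = (3/4)*pi - (5/12)*pi = pi/3 (mod 2*pi)


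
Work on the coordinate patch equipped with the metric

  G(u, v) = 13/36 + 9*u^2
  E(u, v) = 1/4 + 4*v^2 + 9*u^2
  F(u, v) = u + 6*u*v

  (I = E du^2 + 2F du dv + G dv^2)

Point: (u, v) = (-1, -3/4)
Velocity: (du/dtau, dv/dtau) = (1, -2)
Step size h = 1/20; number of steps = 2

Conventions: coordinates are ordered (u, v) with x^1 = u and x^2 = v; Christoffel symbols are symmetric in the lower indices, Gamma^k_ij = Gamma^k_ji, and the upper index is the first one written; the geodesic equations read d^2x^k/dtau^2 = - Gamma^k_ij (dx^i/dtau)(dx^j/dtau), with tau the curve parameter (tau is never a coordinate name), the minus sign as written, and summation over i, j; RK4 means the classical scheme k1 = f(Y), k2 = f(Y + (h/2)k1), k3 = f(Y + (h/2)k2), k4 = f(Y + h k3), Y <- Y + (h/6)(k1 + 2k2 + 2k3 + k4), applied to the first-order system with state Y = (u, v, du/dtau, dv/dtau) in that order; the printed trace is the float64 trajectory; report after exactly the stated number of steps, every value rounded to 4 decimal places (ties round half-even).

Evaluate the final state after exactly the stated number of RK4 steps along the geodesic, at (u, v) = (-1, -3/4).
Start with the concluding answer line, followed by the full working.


Answer: u = -0.9015, v = -0.9699, du/dtau = 0.9630, dv/dtau = -2.4110

f(Y) = (du/dtau, dv/dtau, -Gamma^u_ij Y'^i Y'^j, -Gamma^v_ij Y'^i Y'^j) with the Gammas evaluated at the stage position; h = 0.050000; intermediate values shown to 6 dp
step 0: u = -1.0000, v = -0.7500, du/dtau = 1.0000, dv/dtau = -2.0000
step 1:
  k1: at (u, v) = (-1.000000, -0.750000), (du/dtau, dv/dtau) = (1.000000, -2.000000); Gamma_uuu = -0.864755, Gamma_uuv = 0.035813, Gamma_uvv = 0.294366, Gamma_vuu = 0.269908, Gamma_vuv = -0.974814, Gamma_vvv = -0.110060; k1 = (1.000000, -2.000000, -0.169457, -3.728927)
  k2: at (u, v) = (-0.975000, -0.800000), (du/dtau, dv/dtau) = (0.995764, -2.093223); Gamma_uuu = -0.867653, Gamma_uuv = 0.045400, Gamma_uvv = 0.297675, Gamma_vuu = 0.293230, Gamma_vuv = -1.002969, Gamma_vvv = -0.123687; k2 = (0.995764, -2.093223, -0.254711, -3.929892)
  k3: at (u, v) = (-0.975106, -0.802331), (du/dtau, dv/dtau) = (0.993632, -2.098247); Gamma_uuu = -0.866982, Gamma_uuv = 0.045795, Gamma_uvv = 0.297543, Gamma_vuu = 0.293732, Gamma_vuv = -1.003103, Gamma_vvv = -0.124075; k3 = (0.993632, -2.098247, -0.263045, -3.926456)
  k4: at (u, v) = (-0.950318, -0.854912), (du/dtau, dv/dtau) = (0.986848, -2.196323); Gamma_uuu = -0.866918, Gamma_uuv = 0.056303, Gamma_uvv = 0.300502, Gamma_vuu = 0.317142, Gamma_vuv = -1.033544, Gamma_vvv = -0.138916; k4 = (0.986848, -2.196323, -0.361240, -4.119031)
  Y <- Y + (h/6)(k1 + 2k2 + 2k3 + k4): u = -0.9503, v = -0.8548, du/dtau = 0.9869, dv/dtau = -2.1963
step 2:
  k1: at (u, v) = (-0.950286, -0.854827), (du/dtau, dv/dtau) = (0.986948, -2.196339); Gamma_uuu = -0.866961, Gamma_uuv = 0.056290, Gamma_uvv = 0.300513, Gamma_vuu = 0.317139, Gamma_vuv = -1.033567, Gamma_vvv = -0.138908; k1 = (0.986948, -2.196339, -0.361131, -4.119706)
  k2: at (u, v) = (-0.925613, -0.909736), (du/dtau, dv/dtau) = (0.977920, -2.299331); Gamma_uuu = -0.863566, Gamma_uuv = 0.067676, Gamma_uvv = 0.303098, Gamma_vuu = 0.339975, Gamma_vuv = -1.066633, Gamma_vvv = -0.154959; k2 = (0.977920, -2.299331, -0.472258, -4.302655)
  k3: at (u, v) = (-0.925838, -0.912310), (du/dtau, dv/dtau) = (0.975142, -2.303905); Gamma_uuu = -0.862613, Gamma_uuv = 0.068115, Gamma_uvv = 0.302913, Gamma_vuu = 0.340328, Gamma_vuv = -1.066741, Gamma_vvv = -0.155366; k3 = (0.975142, -2.303905, -0.481539, -4.292093)
  k4: at (u, v) = (-0.901529, -0.970022), (du/dtau, dv/dtau) = (0.962871, -2.410943); Gamma_uuu = -0.854890, Gamma_uuv = 0.080429, Gamma_uvv = 0.304966, Gamma_vuu = 0.361504, Gamma_vuv = -1.102576, Gamma_vvv = -0.172648; k4 = (0.962871, -2.410943, -0.606653, -4.450718)
  Y <- Y + (h/6)(k1 + 2k2 + 2k3 + k4): u = -0.9015, v = -0.9699, du/dtau = 0.9630, dv/dtau = -2.4110


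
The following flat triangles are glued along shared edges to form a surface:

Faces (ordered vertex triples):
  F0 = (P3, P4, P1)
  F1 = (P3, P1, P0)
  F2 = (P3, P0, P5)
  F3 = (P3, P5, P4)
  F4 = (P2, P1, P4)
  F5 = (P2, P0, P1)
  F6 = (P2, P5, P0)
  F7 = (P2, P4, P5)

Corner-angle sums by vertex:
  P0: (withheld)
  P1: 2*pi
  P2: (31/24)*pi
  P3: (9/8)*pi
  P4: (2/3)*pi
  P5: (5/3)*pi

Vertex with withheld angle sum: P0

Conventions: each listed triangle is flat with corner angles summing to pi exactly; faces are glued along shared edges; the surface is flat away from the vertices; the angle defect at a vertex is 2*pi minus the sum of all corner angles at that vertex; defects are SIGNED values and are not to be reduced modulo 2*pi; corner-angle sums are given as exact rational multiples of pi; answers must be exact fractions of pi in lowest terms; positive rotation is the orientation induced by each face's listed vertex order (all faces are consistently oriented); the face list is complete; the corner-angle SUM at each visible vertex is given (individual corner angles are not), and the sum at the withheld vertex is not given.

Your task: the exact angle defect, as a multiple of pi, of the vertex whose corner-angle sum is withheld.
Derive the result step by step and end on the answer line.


V = 6, E = 12, F = 8; chi = V - E + F = 2
Gauss-Bonnet: total defect = 2*pi*chi = 4*pi; visible defects sum to (13/4)*pi

Answer: defect(P0) = (3/4)*pi


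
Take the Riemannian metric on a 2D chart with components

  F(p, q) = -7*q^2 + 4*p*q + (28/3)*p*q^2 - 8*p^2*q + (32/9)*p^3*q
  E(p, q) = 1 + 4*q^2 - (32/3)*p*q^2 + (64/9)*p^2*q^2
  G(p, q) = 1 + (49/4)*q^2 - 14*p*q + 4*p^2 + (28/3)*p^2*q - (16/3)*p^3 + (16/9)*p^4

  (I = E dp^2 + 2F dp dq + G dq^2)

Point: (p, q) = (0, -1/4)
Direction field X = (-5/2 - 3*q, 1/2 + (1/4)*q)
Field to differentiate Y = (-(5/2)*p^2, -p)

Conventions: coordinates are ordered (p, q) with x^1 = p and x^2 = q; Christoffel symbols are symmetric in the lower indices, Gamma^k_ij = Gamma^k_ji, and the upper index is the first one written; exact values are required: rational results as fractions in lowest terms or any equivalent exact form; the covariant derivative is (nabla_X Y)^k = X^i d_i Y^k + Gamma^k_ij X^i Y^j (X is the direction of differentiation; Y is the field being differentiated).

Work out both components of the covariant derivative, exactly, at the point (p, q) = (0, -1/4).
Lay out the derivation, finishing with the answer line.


E = 5/4, F = -7/16, G = 113/64 at the point
E_p = -2/3, E_q = -2, F_p = -5/12, F_q = 7/2, G_p = 7/2, G_q = -49/8
EG - F^2 = 129/64;  g^inv = (64/129) * [[113/64, 7/16], [7/16, 5/4]]
first-kind symbols [ij,l] = (1/2)(d_i g_jl + d_j g_il - d_l g_ij): [pp,p] = E_p/2 = -1/3, [pp,q] = F_p - E_q/2 = 7/12, [pq,p] = E_q/2 = -1, [pq,q] = G_p/2 = 7/4, [qq,p] = F_q - G_p/2 = 7/4, [qq,q] = G_q/2 = -49/16
Gamma^p_ij = (G*[ij,p] - F*[ij,q])/(EG - F^2), Gamma^q_ij = (E*[ij,q] - F*[ij,p])/(EG - F^2)
Gamma_ppp = -64/387, Gamma_ppq = -64/129, Gamma_pqq = 112/129, Gamma_qpp = 112/387, Gamma_qpq = 112/129, Gamma_qqq = -196/129
X = (-7/4, 7/16), Y = (0, 0) at the point

Answer: (nabla_X Y)^p = 0, (nabla_X Y)^q = 7/4


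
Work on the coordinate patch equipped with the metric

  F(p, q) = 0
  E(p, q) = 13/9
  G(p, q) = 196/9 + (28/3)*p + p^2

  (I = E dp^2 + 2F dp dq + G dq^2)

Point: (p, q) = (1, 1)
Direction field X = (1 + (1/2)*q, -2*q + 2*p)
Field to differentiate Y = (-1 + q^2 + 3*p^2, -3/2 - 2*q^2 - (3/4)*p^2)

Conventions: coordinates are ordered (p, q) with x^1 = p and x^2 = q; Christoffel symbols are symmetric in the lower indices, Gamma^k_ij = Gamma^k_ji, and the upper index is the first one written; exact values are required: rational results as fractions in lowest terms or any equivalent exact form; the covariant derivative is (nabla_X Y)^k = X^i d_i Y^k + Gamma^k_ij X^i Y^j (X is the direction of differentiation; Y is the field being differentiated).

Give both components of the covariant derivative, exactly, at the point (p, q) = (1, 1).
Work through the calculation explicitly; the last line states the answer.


E = 13/9, F = 0, G = 289/9 at the point
E_p = 0, E_q = 0, F_p = 0, F_q = 0, G_p = 34/3, G_q = 0
EG - F^2 = 3757/81;  g^inv = (81/3757) * [[289/9, 0], [0, 13/9]]
first-kind symbols [ij,l] = (1/2)(d_i g_jl + d_j g_il - d_l g_ij): [pp,p] = E_p/2 = 0, [pp,q] = F_p - E_q/2 = 0, [pq,p] = E_q/2 = 0, [pq,q] = G_p/2 = 17/3, [qq,p] = F_q - G_p/2 = -17/3, [qq,q] = G_q/2 = 0
Gamma^p_ij = (G*[ij,p] - F*[ij,q])/(EG - F^2), Gamma^q_ij = (E*[ij,q] - F*[ij,p])/(EG - F^2)
Gamma_ppp = 0, Gamma_ppq = 0, Gamma_pqq = -51/13, Gamma_qpp = 0, Gamma_qpq = 3/17, Gamma_qqq = 0
X = (3/2, 0), Y = (3, -17/4) at the point

Answer: (nabla_X Y)^p = 9, (nabla_X Y)^q = -27/8


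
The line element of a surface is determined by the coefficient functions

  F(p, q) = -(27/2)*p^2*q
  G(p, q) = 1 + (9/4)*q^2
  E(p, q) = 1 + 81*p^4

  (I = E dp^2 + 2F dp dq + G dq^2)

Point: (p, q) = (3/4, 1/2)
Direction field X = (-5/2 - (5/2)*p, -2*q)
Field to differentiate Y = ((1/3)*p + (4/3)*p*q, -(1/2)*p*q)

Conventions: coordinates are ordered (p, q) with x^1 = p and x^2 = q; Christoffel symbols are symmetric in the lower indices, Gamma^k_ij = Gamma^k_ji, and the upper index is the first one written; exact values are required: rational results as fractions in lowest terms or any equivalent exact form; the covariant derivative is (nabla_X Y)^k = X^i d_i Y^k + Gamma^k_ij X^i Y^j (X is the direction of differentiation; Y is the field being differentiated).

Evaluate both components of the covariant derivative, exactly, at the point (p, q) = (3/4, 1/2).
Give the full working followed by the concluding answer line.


E = 6817/256, F = -243/64, G = 25/16 at the point
E_p = 2187/16, E_q = 0, F_p = -81/8, F_q = -243/32, G_p = 0, G_q = 9/4
EG - F^2 = 6961/256;  g^inv = (256/6961) * [[25/16, 243/64], [243/64, 6817/256]]
first-kind symbols [ij,l] = (1/2)(d_i g_jl + d_j g_il - d_l g_ij): [pp,p] = E_p/2 = 2187/32, [pp,q] = F_p - E_q/2 = -81/8, [pq,p] = E_q/2 = 0, [pq,q] = G_p/2 = 0, [qq,p] = F_q - G_p/2 = -243/32, [qq,q] = G_q/2 = 9/8
Gamma^p_ij = (G*[ij,p] - F*[ij,q])/(EG - F^2), Gamma^q_ij = (E*[ij,q] - F*[ij,p])/(EG - F^2)
Gamma_ppp = 17496/6961, Gamma_ppq = 0, Gamma_pqq = -1944/6961, Gamma_qpp = -2592/6961, Gamma_qpq = 0, Gamma_qqq = 288/6961
X = (-35/8, -1), Y = (3/4, -3/16) at the point

Answer: (nabla_X Y)^p = -761509/55688, (nabla_X Y)^q = 601055/222752


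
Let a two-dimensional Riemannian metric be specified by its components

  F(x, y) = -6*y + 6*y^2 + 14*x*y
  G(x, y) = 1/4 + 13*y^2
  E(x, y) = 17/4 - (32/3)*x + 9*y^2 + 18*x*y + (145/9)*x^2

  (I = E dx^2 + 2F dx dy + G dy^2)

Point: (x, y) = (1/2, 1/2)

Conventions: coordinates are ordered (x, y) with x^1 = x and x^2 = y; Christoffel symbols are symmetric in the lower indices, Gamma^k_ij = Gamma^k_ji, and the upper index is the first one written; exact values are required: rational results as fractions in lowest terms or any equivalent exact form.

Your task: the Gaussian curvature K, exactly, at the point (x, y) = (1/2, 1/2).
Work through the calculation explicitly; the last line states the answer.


E = 349/36, F = 2, G = 7/2, EG - F^2 = 2155/72 at the point
E_x = 130/9, E_y = 18, F_x = 7, F_y = 7, G_x = 0, G_y = 13
E_yy = 18, F_xy = 14, G_xx = 0
Using the Brioschi determinant formula for K from the metric derivatives:
M1 = [[-E_yy/2 + F_xy - G_xx/2, E_x/2, F_x - E_y/2], [F_y - G_x/2, E, F], [G_y/2, F, G]] = [[5, 65/9, -2], [7, 349/36, 2], [13/2, 2, 7/2]]; det M1 = 1317/8
M2 = [[0, E_y/2, G_x/2], [E_y/2, E, F], [G_x/2, F, G]] = [[0, 9, 0], [9, 349/36, 2], [0, 2, 7/2]]; det M2 = -567/2
det M1 - det M2 = 3585/8; K = 3585/8 / (2155/72)^2 = 464616/928805

Answer: K = 464616/928805
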